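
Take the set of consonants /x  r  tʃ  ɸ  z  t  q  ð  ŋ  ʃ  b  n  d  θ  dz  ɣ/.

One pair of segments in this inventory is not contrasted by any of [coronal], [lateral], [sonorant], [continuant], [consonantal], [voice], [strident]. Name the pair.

x, ɸ

On the given features, /x/ and /ɸ/ have an identical profile: [−coronal], [−lateral], [−sonorant], [+continuant], [+consonantal], [−voice], [−strident]. No other two segments in the inventory coincide on all 7 features. (They do differ in [labial] and [dorsal], which are not among the given features.)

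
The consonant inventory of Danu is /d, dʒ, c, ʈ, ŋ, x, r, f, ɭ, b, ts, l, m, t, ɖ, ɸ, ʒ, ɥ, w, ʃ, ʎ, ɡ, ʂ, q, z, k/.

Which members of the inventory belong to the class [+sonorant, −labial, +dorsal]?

ŋ, ʎ

Checking each segment against [+sonorant], [−labial], [+dorsal]: /ŋ/ (velar nasal), /ʎ/ (palatal lateral approximant) satisfy every feature; every other segment in the inventory fails at least one.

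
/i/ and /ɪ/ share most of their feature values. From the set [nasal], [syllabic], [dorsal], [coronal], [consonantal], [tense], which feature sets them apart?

/i/ is the high front unrounded tense vowel and /ɪ/ is the high front unrounded lax vowel. Both are [−nasal], [+syllabic], [+dorsal], [−coronal], [−consonantal]. /i/ is [+tense] while /ɪ/ is [−tense], so the distinguishing feature is [tense].

[tense]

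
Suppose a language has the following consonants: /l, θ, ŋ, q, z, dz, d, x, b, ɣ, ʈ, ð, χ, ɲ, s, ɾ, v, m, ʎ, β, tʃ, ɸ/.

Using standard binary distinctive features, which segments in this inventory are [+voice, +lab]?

b, v, m, β

Checking each segment against [+voice], [+labial]: /b/ (voiced bilabial stop), /v/ (voiced labiodental fricative), /m/ (bilabial nasal), /β/ (voiced bilabial fricative) satisfy every feature; every other segment in the inventory fails at least one.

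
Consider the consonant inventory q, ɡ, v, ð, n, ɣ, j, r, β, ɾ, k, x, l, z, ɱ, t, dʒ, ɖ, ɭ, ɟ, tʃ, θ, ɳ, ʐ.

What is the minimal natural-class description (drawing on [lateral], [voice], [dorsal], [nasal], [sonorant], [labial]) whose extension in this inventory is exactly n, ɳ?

Every target segment is [+nasal], [-labial]; each remaining inventory member fails at least one of these. Each conjunct is needed — [-labial] alone would also admit /q, ɡ, ð, ɣ, …/; [+nasal] alone would also admit /ɱ/ — and no other single listed feature has exactly this extension, so two is the minimum.

[+nasal, -labial]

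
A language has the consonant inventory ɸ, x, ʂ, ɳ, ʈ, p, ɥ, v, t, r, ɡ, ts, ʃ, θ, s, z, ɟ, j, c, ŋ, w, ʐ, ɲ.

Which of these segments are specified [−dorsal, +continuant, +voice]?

The [−dorsal] segments are /ɸ, ʂ, ɳ, ʈ, p, v, t, r, ts, ʃ, θ, s, z, ʐ/.
Of those, [+continuant] gives /ɸ, ʂ, v, r, ʃ, θ, s, z, ʐ/.
Among these, [+voice] leaves /v, r, z, ʐ/.

v, r, z, ʐ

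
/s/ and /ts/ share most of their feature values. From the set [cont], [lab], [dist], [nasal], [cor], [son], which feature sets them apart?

/s/ is the voiceless alveolar fricative and /ts/ is the voiceless alveolar affricate. Both are [−labial], [−distributed], [−nasal], [+coronal], [−sonorant]. /s/ is [+continuant] while /ts/ is [−continuant], so the distinguishing feature is [continuant].

[continuant]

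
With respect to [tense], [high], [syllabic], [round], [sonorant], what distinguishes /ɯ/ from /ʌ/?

[high], [tense]

The two segments share [+syllabic], [−round], [+sonorant]. The only features from the list on which they differ: /ɯ/ is [+high] while /ʌ/ is [−high]; /ɯ/ is [+tense] while /ʌ/ is [−tense].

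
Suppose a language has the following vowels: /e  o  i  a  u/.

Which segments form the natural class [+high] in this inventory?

i, u

The [+high] segments here are /i, u/; the remaining /e, o, a/ are [-high].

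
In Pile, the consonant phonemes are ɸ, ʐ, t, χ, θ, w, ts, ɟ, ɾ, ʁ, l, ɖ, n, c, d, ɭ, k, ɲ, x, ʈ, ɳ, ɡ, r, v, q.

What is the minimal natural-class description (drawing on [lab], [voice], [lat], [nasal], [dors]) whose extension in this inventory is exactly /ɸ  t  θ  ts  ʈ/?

/ɸ, t, θ, ts, ʈ/ are all [-voice], [-dorsal], and no other segment in the inventory matches both values. Dropping any one of them over-generates: [-dorsal] alone would also admit /ʐ, ɾ, l, ɖ, …/; [-voice] alone would also admit /χ, c, k, x, …/. No other single listed feature picks out exactly this set either, so fewer than two features will not do.

[-voice, -dors]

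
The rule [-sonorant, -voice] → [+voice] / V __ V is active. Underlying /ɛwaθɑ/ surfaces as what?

Only /θ/ occurs between two vowels (/a/ __ /ɑ/) and matches the structural description. It is a voiceless dental fricative, so [-sonorant, -voice] holds; changing it to [+voice] with all other features held fixed yields /ð/ (voiced dental fricative). No other segment meets both the structural description and the environment, so the output is [ɛwaðɑ].

[ɛwaðɑ]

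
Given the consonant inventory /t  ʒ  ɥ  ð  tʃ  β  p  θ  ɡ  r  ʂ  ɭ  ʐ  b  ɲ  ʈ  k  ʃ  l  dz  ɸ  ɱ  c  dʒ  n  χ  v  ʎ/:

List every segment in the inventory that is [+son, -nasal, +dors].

Eliminate segments failing any feature: /t, ʒ, ð, tʃ, β, p, θ, ɡ, ʂ, ʐ, b, ʈ, k, ʃ, dz, ɸ, c, dʒ, χ, v/ are [-sonorant]; /r, ɭ, l/ are [-dorsal]; /ɲ, ɱ, n/ are [+nasal]. The remaining /ɥ, ʎ/ satisfy [+sonorant], [-nasal], [+dorsal].

ɥ, ʎ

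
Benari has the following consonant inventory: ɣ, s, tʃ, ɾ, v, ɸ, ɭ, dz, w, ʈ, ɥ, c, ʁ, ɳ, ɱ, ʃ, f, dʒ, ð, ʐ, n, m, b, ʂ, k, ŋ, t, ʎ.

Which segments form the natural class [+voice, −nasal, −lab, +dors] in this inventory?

ɣ, ʁ, ʎ

Checking each segment against [+voice], [−nasal], [−labial], [+dorsal]: /ɣ/ (voiced velar fricative), /ʁ/ (voiced uvular fricative), /ʎ/ (palatal lateral approximant) satisfy every feature; every other segment in the inventory fails at least one.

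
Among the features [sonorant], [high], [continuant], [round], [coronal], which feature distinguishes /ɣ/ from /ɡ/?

[continuant]

/ɣ/ (voiced velar fricative) and /ɡ/ (voiced velar stop) agree on [−sonorant], [+high], [−round], [−coronal]. They differ on [continuant] (/ɣ/ [+], /ɡ/ [−]).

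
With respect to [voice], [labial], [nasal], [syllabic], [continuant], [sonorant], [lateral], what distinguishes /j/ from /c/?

/j/ (palatal glide) and /c/ (voiceless palatal stop) agree on [−labial], [−nasal], [−syllabic], [−lateral]. They differ on [sonorant] (/j/ [+], /c/ [−]), [voice] (/j/ [+], /c/ [−]), [continuant] (/j/ [+], /c/ [−]).

[sonorant], [voice], [continuant]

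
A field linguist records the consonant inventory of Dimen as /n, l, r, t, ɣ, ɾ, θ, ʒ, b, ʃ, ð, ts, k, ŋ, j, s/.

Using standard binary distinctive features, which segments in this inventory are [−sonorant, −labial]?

Eliminate segments failing any feature: /n, l, r, ɾ, ŋ, j/ are [+sonorant]; /b/ is [+labial]. The remaining /t, ɣ, θ, ʒ, ʃ, ð, ts, k, s/ satisfy [−sonorant], [−labial].

t, ɣ, θ, ʒ, ʃ, ð, ts, k, s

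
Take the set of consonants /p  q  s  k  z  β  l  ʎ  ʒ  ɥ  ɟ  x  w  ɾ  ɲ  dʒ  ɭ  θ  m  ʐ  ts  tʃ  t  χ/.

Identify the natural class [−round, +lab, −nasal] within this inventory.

Checking each segment against [−round], [+labial], [−nasal]: /p/ (voiceless bilabial stop), /β/ (voiced bilabial fricative) satisfy every feature; every other segment in the inventory fails at least one.

p, β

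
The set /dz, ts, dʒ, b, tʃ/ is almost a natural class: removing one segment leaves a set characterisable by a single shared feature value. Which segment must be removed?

b

[delayed release] (equivalently [strident], [labial], [coronal]) groups all but one: /ts, tʃ, dʒ, dz/ share [+delayed release] while /b/ (voiced bilabial stop) alone is [-delayed release]. Removing any other segment would not leave a single-feature class that excludes it.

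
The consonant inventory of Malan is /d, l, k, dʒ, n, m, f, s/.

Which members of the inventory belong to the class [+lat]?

The feature [lateral] marks segments produced with airflow around the side(s) of the tongue. In this inventory /l/ has that property, so it is [+lateral]; /d, k, dʒ, n, m, f, s/ are [-lateral].

l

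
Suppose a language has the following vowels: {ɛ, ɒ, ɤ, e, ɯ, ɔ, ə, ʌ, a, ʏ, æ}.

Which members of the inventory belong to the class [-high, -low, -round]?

Eliminate segments failing any feature: /ɒ, a, æ/ are [+low]; /ɯ, ʏ/ are [+high]; /ɔ/ is [+round]. The remaining /ɛ, ɤ, e, ə, ʌ/ satisfy [-high], [-low], [-round].

ɛ, ɤ, e, ə, ʌ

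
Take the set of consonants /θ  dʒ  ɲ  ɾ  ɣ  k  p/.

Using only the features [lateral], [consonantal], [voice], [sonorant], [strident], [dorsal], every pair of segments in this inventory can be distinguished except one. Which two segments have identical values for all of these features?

/p/ (voiceless bilabial stop) and /θ/ (voiceless dental fricative) are both [-lateral], [+consonantal], [-voice], [-sonorant], [-strident], [-dorsal], so none of the listed features separates them. (They do differ in [continuant], [labial] and [coronal], which are not among the given features.) Every other pair in the inventory differs on at least one listed feature.

p, θ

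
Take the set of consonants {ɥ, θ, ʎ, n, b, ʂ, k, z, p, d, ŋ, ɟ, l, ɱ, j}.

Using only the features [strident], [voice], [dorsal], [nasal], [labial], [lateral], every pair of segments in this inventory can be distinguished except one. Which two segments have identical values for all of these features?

/ɟ/ (voiced palatal stop) and /j/ (palatal glide) are both [−strident], [+voice], [+dorsal], [−nasal], [−labial], [−lateral], so none of the listed features separates them. (They do differ in [sonorant] and [continuant], which are not among the given features.) Every other pair in the inventory differs on at least one listed feature.

ɟ, j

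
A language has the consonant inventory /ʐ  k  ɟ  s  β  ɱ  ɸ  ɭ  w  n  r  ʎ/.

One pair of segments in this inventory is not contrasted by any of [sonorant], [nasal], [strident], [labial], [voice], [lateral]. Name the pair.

ɭ, ʎ

/ɭ/ (retroflex lateral approximant) and /ʎ/ (palatal lateral approximant) are both [+sonorant], [-nasal], [-strident], [-labial], [+voice], [+lateral], so none of the listed features separates them. (They do differ in [dorsal], which is not among the given features.) Every other pair in the inventory differs on at least one listed feature.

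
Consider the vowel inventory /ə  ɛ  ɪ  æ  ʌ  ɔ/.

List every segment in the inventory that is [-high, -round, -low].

ə, ɛ, ʌ

Checking each segment against [-high], [-round], [-low]: /ə/ (mid central vowel (schwa)), /ɛ/ (mid front unrounded lax vowel), /ʌ/ (mid back unrounded lax vowel) satisfy every feature; every other segment in the inventory fails at least one.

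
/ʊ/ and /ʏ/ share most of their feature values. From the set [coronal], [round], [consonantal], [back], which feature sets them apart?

[back]

The two segments share [-coronal], [+round], [-consonantal]. The only feature from the list on which they differ: /ʊ/ is [+back] while /ʏ/ is [-back].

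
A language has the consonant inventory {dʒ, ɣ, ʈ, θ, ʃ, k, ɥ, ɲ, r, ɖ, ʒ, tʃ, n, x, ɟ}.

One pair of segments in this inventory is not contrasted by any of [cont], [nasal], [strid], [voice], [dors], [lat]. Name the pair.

ɣ, ɥ

On the given features, /ɣ/ and /ɥ/ have an identical profile: [+continuant], [−nasal], [−strident], [+voice], [+dorsal], [−lateral]. No other two segments in the inventory coincide on all 6 features. (They do differ in [sonorant], [labial], [round] and [back], which are not among the given features.)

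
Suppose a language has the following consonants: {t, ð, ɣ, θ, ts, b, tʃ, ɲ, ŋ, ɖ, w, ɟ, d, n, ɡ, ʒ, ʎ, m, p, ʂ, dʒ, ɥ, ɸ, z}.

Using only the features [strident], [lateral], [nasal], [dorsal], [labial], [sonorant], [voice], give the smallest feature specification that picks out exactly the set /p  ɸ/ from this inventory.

/p, ɸ/ are all [−voice], [+labial], and no other segment in the inventory matches both values. Dropping any one of them over-generates: [+labial] alone would also admit /b, w, m, ɥ/; [−voice] alone would also admit /t, θ, ts, tʃ, …/. No other single listed feature picks out exactly this set either, so fewer than two features will not do.

[−voice, +labial]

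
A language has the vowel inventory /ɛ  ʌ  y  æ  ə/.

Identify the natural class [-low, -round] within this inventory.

ɛ, ʌ, ə

Among the inventory, the [-low] segments are /ɛ, ʌ, y, ə/.
Intersecting with [-round] leaves /ɛ, ʌ, ə/.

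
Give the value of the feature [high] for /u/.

[+high]

/u/ is the high back rounded tense vowel, hence [+high].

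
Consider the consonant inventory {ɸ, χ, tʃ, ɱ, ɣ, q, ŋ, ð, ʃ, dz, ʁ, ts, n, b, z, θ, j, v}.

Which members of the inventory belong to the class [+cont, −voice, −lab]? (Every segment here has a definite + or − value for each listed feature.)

Eliminate segments failing any feature: /ɸ/ is [+labial]; /tʃ, ɱ, q, ŋ, dz, ts, n, b/ are [−continuant]; /ɣ, ð, ʁ, z, j, v/ are [+voice]. The remaining /χ, ʃ, θ/ satisfy [+continuant], [−voice], [−labial].

χ, ʃ, θ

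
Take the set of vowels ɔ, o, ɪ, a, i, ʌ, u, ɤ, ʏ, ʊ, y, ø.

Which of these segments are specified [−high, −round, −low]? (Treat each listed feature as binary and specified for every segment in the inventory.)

Eliminate segments failing any feature: /ɔ, o, ø/ are [+round]; /ɪ, i, u, ʏ, ʊ, y/ are [+high]; /a/ is [+low]. The remaining /ʌ, ɤ/ satisfy [−high], [−round], [−low].

ʌ, ɤ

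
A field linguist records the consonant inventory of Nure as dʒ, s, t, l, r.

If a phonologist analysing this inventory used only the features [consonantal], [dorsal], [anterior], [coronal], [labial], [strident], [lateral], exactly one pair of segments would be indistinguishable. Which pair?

r, t

/r/ (alveolar trill) and /t/ (voiceless alveolar stop) are both [+consonantal], [-dorsal], [+anterior], [+coronal], [-labial], [-strident], [-lateral], so none of the listed features separates them. (They do differ in [sonorant], [voice] and [continuant], which are not among the given features.) Every other pair in the inventory differs on at least one listed feature.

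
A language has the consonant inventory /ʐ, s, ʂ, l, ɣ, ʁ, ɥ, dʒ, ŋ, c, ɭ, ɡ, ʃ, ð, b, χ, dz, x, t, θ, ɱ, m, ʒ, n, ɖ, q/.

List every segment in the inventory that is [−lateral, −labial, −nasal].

ʐ, s, ʂ, ɣ, ʁ, dʒ, c, ɡ, ʃ, ð, χ, dz, x, t, θ, ʒ, ɖ, q

Eliminate segments failing any feature: /l, ɭ/ are [+lateral]; /ɥ, b, ɱ, m/ are [+labial]; /ŋ, n/ are [+nasal]. The remaining /ʐ, s, ʂ, ɣ, ʁ, dʒ, c, ɡ, ʃ, ð, χ, dz, x, t, θ, ʒ, ɖ, q/ satisfy [−lateral], [−labial], [−nasal].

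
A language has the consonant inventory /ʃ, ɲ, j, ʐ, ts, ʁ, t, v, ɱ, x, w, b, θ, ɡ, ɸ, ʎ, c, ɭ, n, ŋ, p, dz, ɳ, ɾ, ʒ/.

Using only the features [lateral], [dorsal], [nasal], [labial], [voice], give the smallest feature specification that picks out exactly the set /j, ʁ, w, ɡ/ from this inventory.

[+voice, -nasal, -lateral, +dorsal]

The class [+voice], [-nasal], [-lateral], [+dorsal] has exactly /j, ʁ, w, ɡ/ as its extension in this inventory. No smaller conjunction from the listed features achieves this: [-nasal, -lateral, +dorsal] alone would also admit /x, c/; [+voice, -lateral, +dorsal] alone would also admit /ɲ, ŋ/; [+voice, -nasal, +dorsal] alone would also admit /ʎ/; [+voice, -nasal, -lateral] alone would also admit /ʐ, v, b, dz, …/; and checking the remaining three-feature bundles turns up none with this extension.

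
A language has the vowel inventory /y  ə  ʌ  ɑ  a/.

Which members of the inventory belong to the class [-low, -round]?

Eliminate segments failing any feature: /y/ is [+round]; /ɑ, a/ are [+low]. The remaining /ə, ʌ/ satisfy [-low], [-round].

ə, ʌ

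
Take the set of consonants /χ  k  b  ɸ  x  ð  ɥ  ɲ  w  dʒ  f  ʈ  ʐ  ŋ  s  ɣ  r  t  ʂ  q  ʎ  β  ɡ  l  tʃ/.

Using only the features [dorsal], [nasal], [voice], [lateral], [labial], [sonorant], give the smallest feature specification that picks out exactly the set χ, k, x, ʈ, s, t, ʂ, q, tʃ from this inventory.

The class [−voice], [−labial] has exactly /χ, k, x, ʈ, s, t, ʂ, q, tʃ/ as its extension in this inventory. No smaller conjunction from the listed features achieves this: [−labial] alone would also admit /ð, ɲ, dʒ, ʐ, …/; [−voice] alone would also admit /ɸ, f/; and checking the remaining single features turns up none with this extension.

[−voice, −labial]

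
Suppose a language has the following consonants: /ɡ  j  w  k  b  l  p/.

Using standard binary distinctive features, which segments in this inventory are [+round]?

The feature [round] marks segments produced with lip rounding. In this inventory /w/ has that property, so it is [+round]; /ɡ, j, k, b, l, p/ are [−round].

w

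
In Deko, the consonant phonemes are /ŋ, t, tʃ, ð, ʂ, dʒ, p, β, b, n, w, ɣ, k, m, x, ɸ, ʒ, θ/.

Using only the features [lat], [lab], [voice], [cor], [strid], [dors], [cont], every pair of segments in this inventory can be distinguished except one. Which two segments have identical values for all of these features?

/m/ (bilabial nasal) and /b/ (voiced bilabial stop) are both [-lateral], [+labial], [+voice], [-coronal], [-strident], [-dorsal], [-continuant], so none of the listed features separates them. (They do differ in [sonorant] and [nasal], which are not among the given features.) Every other pair in the inventory differs on at least one listed feature.

m, b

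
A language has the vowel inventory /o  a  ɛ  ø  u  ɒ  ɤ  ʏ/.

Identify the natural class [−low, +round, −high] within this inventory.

o, ø

Checking each segment against [−low], [+round], [−high]: /o/ (mid back rounded tense vowel), /ø/ (mid front rounded tense vowel) satisfy every feature; every other segment in the inventory fails at least one.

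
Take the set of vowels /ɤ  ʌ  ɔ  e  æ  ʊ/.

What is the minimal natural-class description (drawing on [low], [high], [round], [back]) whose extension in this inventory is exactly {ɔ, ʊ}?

/ɔ, ʊ/ are exactly the [+round] segments in the inventory, so a single feature suffices.

[+round]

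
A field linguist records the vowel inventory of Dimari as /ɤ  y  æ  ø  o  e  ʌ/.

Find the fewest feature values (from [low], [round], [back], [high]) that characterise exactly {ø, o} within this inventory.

[−high, +round]

Every target segment is [−high], [+round]; each remaining inventory member fails at least one of these. Each conjunct is needed — [+round] alone would also admit /y/; [−high] alone would also admit /ɤ, æ, e, ʌ/ — and no other single listed feature has exactly this extension, so two is the minimum.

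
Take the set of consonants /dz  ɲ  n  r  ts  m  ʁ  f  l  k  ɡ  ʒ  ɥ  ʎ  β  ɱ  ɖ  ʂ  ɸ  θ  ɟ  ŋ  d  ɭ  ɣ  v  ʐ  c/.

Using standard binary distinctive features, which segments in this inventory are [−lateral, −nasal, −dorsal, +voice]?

dz, r, ʒ, β, ɖ, d, v, ʐ

Eliminate segments failing any feature: /ɲ, n, m, ɱ, ŋ/ are [+nasal]; /ts, f, ʂ, ɸ, θ/ are [−voice]; /ʁ, k, ɡ, ɥ, ɟ, ɣ, c/ are [+dorsal]; /l, ʎ, ɭ/ are [+lateral]. The remaining /dz, r, ʒ, β, ɖ, d, v, ʐ/ satisfy [−lateral], [−nasal], [−dorsal], [+voice].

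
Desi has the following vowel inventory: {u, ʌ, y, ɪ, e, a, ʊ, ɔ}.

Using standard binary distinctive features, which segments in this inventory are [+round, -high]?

ɔ

Eliminate segments failing any feature: /u, y, ʊ/ are [+high]; /ʌ, ɪ, e, a/ are [-round]. The remaining /ɔ/ satisfy [+round], [-high].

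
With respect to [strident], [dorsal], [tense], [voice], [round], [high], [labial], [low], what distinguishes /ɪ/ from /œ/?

/ɪ/ is the high front unrounded lax vowel and /œ/ is the mid front rounded lax vowel. Both are [−strident], [+dorsal], [−tense], [+voice], [−low]. /ɪ/ is [−labial] while /œ/ is [+labial]; /ɪ/ is [−round] while /œ/ is [+round]; /ɪ/ is [+high] while /œ/ is [−high], so the distinguishing features are [labial], [round], [high].

[labial], [round], [high]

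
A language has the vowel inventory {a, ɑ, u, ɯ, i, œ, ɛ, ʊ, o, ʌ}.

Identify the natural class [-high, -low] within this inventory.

Among the inventory, the [-high] segments are /a, ɑ, œ, ɛ, o, ʌ/.
Then [-low] leaves /œ, ɛ, o, ʌ/.

œ, ɛ, o, ʌ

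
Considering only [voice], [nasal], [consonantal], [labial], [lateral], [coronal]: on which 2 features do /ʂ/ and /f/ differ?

The two segments share [−voice], [−nasal], [+consonantal], [−lateral]. The only features from the list on which they differ: /ʂ/ is [−labial] while /f/ is [+labial]; /ʂ/ is [+coronal] while /f/ is [−coronal].

[labial], [coronal]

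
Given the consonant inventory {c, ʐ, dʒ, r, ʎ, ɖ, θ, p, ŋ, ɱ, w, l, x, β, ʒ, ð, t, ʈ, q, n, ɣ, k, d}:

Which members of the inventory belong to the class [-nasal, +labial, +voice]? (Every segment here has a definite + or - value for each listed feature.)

Eliminate segments failing any feature: /c, ʐ, dʒ, r, ʎ, ɖ, θ, l, x, ʒ, ð, t, ʈ, q, ɣ, k, d/ are [-labial]; /p/ is [-voice]; /ŋ, ɱ, n/ are [+nasal]. The remaining /w, β/ satisfy [-nasal], [+labial], [+voice].

w, β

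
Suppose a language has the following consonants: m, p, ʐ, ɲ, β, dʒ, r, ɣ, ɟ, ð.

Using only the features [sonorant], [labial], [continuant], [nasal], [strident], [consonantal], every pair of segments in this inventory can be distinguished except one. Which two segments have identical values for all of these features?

ɣ, ð

/ɣ/ (voiced velar fricative) and /ð/ (voiced dental fricative) are both [−sonorant], [−labial], [+continuant], [−nasal], [−strident], [+consonantal], so none of the listed features separates them. (They do differ in [coronal] and [dorsal], which are not among the given features.) Every other pair in the inventory differs on at least one listed feature.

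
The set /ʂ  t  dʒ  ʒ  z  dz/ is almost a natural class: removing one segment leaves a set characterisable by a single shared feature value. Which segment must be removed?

t

/dz, ʂ, dʒ, z, ʒ/ are all [+strident], but /t/ (voiceless alveolar stop) is [−strident]. No other single segment can be removed to leave a set sharing one feature value that the removed segment lacks, so /t/ is the odd one out.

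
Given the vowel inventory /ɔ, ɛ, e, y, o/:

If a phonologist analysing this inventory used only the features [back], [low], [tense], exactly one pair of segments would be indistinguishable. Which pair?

e, y

Both /e/ and /y/ are [−back], [−low], [+tense]. Since the list omits [labial], [round] and [high] — which do distinguish the mid front unrounded tense vowel from the high front rounded tense vowel — this pair collapses; all other pairs remain distinct.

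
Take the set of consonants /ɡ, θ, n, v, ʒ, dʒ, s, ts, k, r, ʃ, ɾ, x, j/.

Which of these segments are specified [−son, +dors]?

Among the inventory, the [−sonorant] segments are /ɡ, θ, v, ʒ, dʒ, s, ts, k, ʃ, x/.
Intersecting with [+dorsal] leaves /ɡ, k, x/.

ɡ, k, x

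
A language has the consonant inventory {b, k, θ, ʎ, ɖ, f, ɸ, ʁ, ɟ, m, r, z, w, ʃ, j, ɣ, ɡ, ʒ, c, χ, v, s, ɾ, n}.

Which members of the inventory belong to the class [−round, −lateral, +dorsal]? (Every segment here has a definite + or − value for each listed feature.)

Checking each segment against [−round], [−lateral], [+dorsal]: /k/ (voiceless velar stop), /ʁ/ (voiced uvular fricative), /ɟ/ (voiced palatal stop), /j/ (palatal glide), /ɣ/ (voiced velar fricative), /ɡ/ (voiced velar stop), among others, satisfy every feature; every other segment in the inventory fails at least one.

k, ʁ, ɟ, j, ɣ, ɡ, c, χ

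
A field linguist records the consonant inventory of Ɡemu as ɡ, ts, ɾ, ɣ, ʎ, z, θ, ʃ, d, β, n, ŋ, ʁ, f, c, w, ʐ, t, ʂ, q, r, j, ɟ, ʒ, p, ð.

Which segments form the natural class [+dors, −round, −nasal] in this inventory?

The [+dorsal] segments are /ɡ, ɣ, ʎ, ŋ, ʁ, c, w, q, j, ɟ/.
Within that set, [−round] gives /ɡ, ɣ, ʎ, ŋ, ʁ, c, q, j, ɟ/.
Within that set, [−nasal] leaves /ɡ, ɣ, ʎ, ʁ, c, q, j, ɟ/.

ɡ, ɣ, ʎ, ʁ, c, q, j, ɟ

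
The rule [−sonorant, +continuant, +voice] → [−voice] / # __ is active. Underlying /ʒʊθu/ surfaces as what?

[ʃʊθu]

The only segment in the rule's environment that also matches [−sonorant, +continuant, +voice] is /ʒ/. Applying [−voice] turns the voiced postalveolar fricative into /ʃ/ (voiceless postalveolar fricative), giving [ʃʊθu].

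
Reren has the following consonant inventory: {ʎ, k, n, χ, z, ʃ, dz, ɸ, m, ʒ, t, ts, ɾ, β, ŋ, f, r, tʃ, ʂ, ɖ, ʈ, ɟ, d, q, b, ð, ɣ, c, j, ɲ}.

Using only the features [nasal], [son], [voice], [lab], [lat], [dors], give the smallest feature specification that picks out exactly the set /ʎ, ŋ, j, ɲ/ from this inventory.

[+son, +dors]

/ʎ, ŋ, j, ɲ/ are all [+sonorant], [+dorsal], and no other segment in the inventory matches both values. Dropping any one of them over-generates: [+dorsal] alone would also admit /k, χ, ɟ, q, …/; [+sonorant] alone would also admit /n, m, ɾ, r/. No other single listed feature picks out exactly this set either, so fewer than two features will not do.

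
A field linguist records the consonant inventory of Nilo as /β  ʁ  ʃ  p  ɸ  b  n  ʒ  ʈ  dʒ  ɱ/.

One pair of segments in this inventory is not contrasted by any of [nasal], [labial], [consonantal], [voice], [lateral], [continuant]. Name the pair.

/ʁ/ (voiced uvular fricative) and /ʒ/ (voiced postalveolar fricative) are both [−nasal], [−labial], [+consonantal], [+voice], [−lateral], [+continuant], so none of the listed features separates them. (They do differ in [coronal] and [dorsal], which are not among the given features.) Every other pair in the inventory differs on at least one listed feature.

ʁ, ʒ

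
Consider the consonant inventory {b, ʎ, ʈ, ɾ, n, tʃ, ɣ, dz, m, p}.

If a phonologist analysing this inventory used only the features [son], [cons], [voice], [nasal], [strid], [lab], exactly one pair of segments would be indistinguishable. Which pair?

On the given features, /ʎ/ and /ɾ/ have an identical profile: [+sonorant], [+consonantal], [+voice], [-nasal], [-strident], [-labial]. No other two segments in the inventory coincide on all 6 features. (They do differ in [lateral] and [dorsal], which are not among the given features.)

ʎ, ɾ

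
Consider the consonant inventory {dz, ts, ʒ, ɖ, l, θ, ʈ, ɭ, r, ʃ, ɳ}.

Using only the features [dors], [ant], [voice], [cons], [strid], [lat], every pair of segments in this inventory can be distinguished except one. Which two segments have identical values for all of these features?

ɳ, ɖ

Both /ɳ/ and /ɖ/ are [-dorsal], [-anterior], [+voice], [+consonantal], [-strident], [-lateral]. Since the list omits [sonorant] and [nasal] — which do distinguish the retroflex nasal from the voiced retroflex stop — this pair collapses; all other pairs remain distinct.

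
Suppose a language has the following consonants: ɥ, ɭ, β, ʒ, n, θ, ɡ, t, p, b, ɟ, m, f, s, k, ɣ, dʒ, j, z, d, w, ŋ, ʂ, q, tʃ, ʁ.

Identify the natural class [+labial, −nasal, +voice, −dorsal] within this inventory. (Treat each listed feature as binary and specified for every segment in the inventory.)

The [+labial] segments are /ɥ, β, p, b, m, f, w/.
Among these, [−nasal] gives /ɥ, β, p, b, f, w/.
Of those, [+voice] gives /ɥ, β, b, w/.
Within that set, [−dorsal] leaves /β, b/.

β, b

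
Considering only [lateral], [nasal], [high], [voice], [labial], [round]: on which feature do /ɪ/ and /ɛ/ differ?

[high]

/ɪ/ is the high front unrounded lax vowel and /ɛ/ is the mid front unrounded lax vowel. Both are [−lateral], [−nasal], [+voice], [−labial], [−round]. /ɪ/ is [+high] while /ɛ/ is [−high], so the distinguishing feature is [high].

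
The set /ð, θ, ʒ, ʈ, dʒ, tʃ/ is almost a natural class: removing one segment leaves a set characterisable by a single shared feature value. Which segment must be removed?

ʈ

The remaining segments after removing /ʈ/ share [+distributed]; /ʈ/ (voiceless retroflex stop) is [−distributed]. For every other candidate removal, the leftover set fails to share any single feature value that the removed segment lacks.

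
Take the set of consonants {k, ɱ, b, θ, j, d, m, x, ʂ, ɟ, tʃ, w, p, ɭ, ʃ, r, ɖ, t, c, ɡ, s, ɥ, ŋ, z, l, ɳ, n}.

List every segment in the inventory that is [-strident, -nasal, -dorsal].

The [-strident] segments are /k, ɱ, b, θ, j, d, m, x, ɟ, w, p, ɭ, r, ɖ, t, c, ɡ, ɥ, ŋ, l, ɳ, n/.
Then [-nasal] gives /k, b, θ, j, d, x, ɟ, w, p, ɭ, r, ɖ, t, c, ɡ, ɥ, l/.
Of those, [-dorsal] leaves /b, θ, d, p, ɭ, r, ɖ, t, l/.

b, θ, d, p, ɭ, r, ɖ, t, l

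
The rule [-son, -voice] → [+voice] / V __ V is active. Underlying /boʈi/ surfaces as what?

The only segment in the rule's environment that also matches [-son, -voice] is /ʈ/. Applying [+voice] turns the voiceless retroflex stop into /ɖ/ (voiced retroflex stop), giving [boɖi].

[boɖi]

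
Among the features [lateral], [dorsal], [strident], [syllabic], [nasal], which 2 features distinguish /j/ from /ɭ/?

/j/ (palatal glide) and /ɭ/ (retroflex lateral approximant) agree on [-strident], [-syllabic], [-nasal]. They differ on [lateral] (/j/ [-], /ɭ/ [+]), [dorsal] (/j/ [+], /ɭ/ [-]).

[lateral], [dorsal]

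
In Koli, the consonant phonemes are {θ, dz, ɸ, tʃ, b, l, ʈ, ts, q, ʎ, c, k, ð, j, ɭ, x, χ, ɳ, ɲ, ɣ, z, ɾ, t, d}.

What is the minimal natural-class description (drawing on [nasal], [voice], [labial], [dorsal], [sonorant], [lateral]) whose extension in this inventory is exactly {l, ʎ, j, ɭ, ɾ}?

[+sonorant, −nasal]

Every target segment is [+sonorant], [−nasal]; each remaining inventory member fails at least one of these. Each conjunct is needed — [−nasal] alone would also admit /θ, dz, ɸ, tʃ, …/; [+sonorant] alone would also admit /ɳ, ɲ/ — and no other single listed feature has exactly this extension, so two is the minimum.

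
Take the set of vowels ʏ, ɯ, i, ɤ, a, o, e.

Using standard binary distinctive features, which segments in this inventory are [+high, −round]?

Checking each segment against [+high], [−round]: /ɯ/ (high back unrounded vowel), /i/ (high front unrounded tense vowel) satisfy every feature; every other segment in the inventory fails at least one.

ɯ, i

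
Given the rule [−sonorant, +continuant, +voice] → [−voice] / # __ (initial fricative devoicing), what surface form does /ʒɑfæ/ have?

[ʃɑfæ]

Only the initial segment /ʒ/ is both word-initial and matches the structural description. It is a voiced postalveolar fricative, so [−sonorant, +continuant, +voice] holds; changing it to [−voice] with all other features held fixed yields /ʃ/ (voiceless postalveolar fricative). No other segment meets both the structural description and the environment, so the output is [ʃɑfæ].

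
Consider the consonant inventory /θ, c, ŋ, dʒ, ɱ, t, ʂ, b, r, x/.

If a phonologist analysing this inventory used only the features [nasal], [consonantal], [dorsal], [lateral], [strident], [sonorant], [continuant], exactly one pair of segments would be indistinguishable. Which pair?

On the given features, /b/ and /t/ have an identical profile: [-nasal], [+consonantal], [-dorsal], [-lateral], [-strident], [-sonorant], [-continuant]. No other two segments in the inventory coincide on all 7 features. (They do differ in [voice], [labial] and [coronal], which are not among the given features.)

b, t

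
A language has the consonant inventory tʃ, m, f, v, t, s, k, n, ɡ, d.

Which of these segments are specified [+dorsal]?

The [+dorsal] segments here are /k, ɡ/; the remaining /tʃ, m, f, v, t, s, n, d/ are [−dorsal].

k, ɡ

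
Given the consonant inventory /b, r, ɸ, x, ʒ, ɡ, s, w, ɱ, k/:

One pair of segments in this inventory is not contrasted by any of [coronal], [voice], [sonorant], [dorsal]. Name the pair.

/x/ (voiceless velar fricative) and /k/ (voiceless velar stop) are both [−coronal], [−voice], [−sonorant], [+dorsal], so none of the listed features separates them. (They do differ in [continuant], which is not among the given features.) Every other pair in the inventory differs on at least one listed feature.

x, k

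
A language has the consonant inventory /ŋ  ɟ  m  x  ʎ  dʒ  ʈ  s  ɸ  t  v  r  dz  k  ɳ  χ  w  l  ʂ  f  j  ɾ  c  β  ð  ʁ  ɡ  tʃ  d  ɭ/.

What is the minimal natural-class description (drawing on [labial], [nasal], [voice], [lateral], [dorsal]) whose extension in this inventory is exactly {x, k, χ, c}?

[−voice, +dorsal]

Every target segment is [−voice], [+dorsal]; each remaining inventory member fails at least one of these. Each conjunct is needed — [+dorsal] alone would also admit /ŋ, ɟ, ʎ, w, …/; [−voice] alone would also admit /ʈ, s, ɸ, t, …/ — and no other single listed feature has exactly this extension, so two is the minimum.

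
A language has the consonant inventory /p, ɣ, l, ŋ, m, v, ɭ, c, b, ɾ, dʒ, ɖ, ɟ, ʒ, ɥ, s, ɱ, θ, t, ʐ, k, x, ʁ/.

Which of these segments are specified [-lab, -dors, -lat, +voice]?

ɾ, dʒ, ɖ, ʒ, ʐ

Checking each segment against [-labial], [-dorsal], [-lateral], [+voice]: /ɾ/ (alveolar tap), /dʒ/ (voiced postalveolar affricate), /ɖ/ (voiced retroflex stop), /ʒ/ (voiced postalveolar fricative), /ʐ/ (voiced retroflex fricative) satisfy every feature; every other segment in the inventory fails at least one.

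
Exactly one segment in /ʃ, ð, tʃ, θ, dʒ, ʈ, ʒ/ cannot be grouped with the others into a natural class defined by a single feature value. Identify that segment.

/ʃ, dʒ, θ, ð, ʒ, tʃ/ are all [+distributed], but /ʈ/ (voiceless retroflex stop) is [−distributed]. No other single segment can be removed to leave a set sharing one feature value that the removed segment lacks, so /ʈ/ is the odd one out.

ʈ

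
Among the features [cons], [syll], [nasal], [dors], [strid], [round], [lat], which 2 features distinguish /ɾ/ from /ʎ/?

[lateral], [dorsal]

/ɾ/ is the alveolar tap and /ʎ/ is the palatal lateral approximant. Both are [+consonantal], [−syllabic], [−nasal], [−strident], [−round]. /ɾ/ is [−lateral] while /ʎ/ is [+lateral]; /ɾ/ is [−dorsal] while /ʎ/ is [+dorsal], so the distinguishing features are [lateral], [dorsal].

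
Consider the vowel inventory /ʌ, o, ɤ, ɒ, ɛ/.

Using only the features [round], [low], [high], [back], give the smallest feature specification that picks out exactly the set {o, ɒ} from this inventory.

The target set is precisely the extension of [+round] in this inventory.

[+round]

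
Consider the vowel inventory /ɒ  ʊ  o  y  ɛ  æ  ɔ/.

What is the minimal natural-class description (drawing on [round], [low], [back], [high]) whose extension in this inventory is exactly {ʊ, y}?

Every target segment is [+high] and no other inventory member is, so one feature is enough.

[+high]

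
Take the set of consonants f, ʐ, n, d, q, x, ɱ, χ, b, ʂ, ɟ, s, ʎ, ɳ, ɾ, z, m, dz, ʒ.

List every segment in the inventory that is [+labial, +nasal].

ɱ, m

Among the inventory, the [+labial] segments are /f, ɱ, b, m/.
Then [+nasal] leaves /ɱ, m/.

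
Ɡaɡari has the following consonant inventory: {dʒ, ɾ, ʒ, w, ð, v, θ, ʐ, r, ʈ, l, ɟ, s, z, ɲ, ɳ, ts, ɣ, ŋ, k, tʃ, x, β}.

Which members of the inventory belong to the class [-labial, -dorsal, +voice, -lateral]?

First, the [-labial] segments are /dʒ, ɾ, ʒ, ð, θ, ʐ, r, ʈ, l, ɟ, s, z, ɲ, ɳ, ts, ɣ, ŋ, k, tʃ, x/.
Then [-dorsal] gives /dʒ, ɾ, ʒ, ð, θ, ʐ, r, ʈ, l, s, z, ɳ, ts, tʃ/.
Intersecting with [+voice] gives /dʒ, ɾ, ʒ, ð, ʐ, r, l, z, ɳ/.
Among these, [-lateral] leaves /dʒ, ɾ, ʒ, ð, ʐ, r, z, ɳ/.

dʒ, ɾ, ʒ, ð, ʐ, r, z, ɳ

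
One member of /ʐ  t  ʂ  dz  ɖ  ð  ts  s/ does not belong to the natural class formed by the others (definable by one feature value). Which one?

ð

The remaining segments after removing /ð/ share [−distributed]; /ð/ (voiced dental fricative) is [+distributed]. For every other candidate removal, the leftover set fails to share any single feature value that the removed segment lacks.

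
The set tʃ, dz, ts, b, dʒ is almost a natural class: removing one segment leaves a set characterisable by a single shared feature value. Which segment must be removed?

The remaining segments after removing /b/ share [+delayed release]; /b/ (voiced bilabial stop) is [−delayed release]. For every other candidate removal, the leftover set fails to share any single feature value that the removed segment lacks.

b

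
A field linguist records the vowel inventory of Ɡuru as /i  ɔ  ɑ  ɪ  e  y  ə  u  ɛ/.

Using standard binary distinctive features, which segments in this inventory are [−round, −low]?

i, ɪ, e, ə, ɛ

Checking each segment against [−round], [−low]: /i/ (high front unrounded tense vowel), /ɪ/ (high front unrounded lax vowel), /e/ (mid front unrounded tense vowel), /ə/ (mid central vowel (schwa)), /ɛ/ (mid front unrounded lax vowel) satisfy every feature; every other segment in the inventory fails at least one.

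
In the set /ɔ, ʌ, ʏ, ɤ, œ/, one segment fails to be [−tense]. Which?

/ɔ, ʌ, ʏ, œ/ are all [−tense]; /ɤ/ (mid back unrounded tense vowel) is [+tense].

ɤ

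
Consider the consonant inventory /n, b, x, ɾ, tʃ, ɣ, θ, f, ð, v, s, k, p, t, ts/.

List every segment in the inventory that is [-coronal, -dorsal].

First, the [-coronal] segments are /b, x, ɣ, f, v, k, p/.
Intersecting with [-dorsal] leaves /b, f, v, p/.

b, f, v, p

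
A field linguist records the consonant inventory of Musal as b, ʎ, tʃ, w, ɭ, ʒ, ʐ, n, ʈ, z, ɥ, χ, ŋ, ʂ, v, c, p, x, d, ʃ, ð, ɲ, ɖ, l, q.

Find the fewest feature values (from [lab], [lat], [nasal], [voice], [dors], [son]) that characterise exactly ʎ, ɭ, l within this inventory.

[+lat]

/ʎ, ɭ, l/ are exactly the [+lateral] segments in the inventory, so a single feature suffices.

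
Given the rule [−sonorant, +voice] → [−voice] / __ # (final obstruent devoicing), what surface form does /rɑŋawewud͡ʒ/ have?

[rɑŋawewut͡ʃ]

/d͡ʒ/ satisfies [−sonorant, +voice] and sits in __ #. The [−voice] counterpart of the voiced postalveolar affricate is /t͡ʃ/. Other segments in /rɑŋawewud͡ʒ/ either fail the structural description or are not in the environment, so the surface form is [rɑŋawewut͡ʃ].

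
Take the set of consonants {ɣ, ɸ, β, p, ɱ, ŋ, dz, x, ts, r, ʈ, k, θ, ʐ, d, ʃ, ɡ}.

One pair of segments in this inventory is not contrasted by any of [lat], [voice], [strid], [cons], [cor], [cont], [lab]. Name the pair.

ɡ, ŋ

Both /ɡ/ and /ŋ/ are [−lateral], [+voice], [−strident], [+consonantal], [−coronal], [−continuant], [−labial]. Since the list omits [sonorant] and [nasal] — which do distinguish the voiced velar stop from the velar nasal — this pair collapses; all other pairs remain distinct.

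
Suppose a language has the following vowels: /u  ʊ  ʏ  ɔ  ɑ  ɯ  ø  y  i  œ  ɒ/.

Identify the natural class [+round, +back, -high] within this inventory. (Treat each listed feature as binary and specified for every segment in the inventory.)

Eliminate segments failing any feature: /u, ʊ/ are [+high]; /ʏ, ø, y, œ/ are [-back]; /ɑ, ɯ, i/ are [-round]. The remaining /ɔ, ɒ/ satisfy [+round], [+back], [-high].

ɔ, ɒ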